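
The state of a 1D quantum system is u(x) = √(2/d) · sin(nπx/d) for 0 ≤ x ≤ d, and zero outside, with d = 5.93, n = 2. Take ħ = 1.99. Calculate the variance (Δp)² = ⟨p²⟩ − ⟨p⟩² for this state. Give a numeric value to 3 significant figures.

Compute ⟨p⟩ and ⟨p²⟩ separately; (Δp)² = ⟨p²⟩ − ⟨p⟩².
d/dx sin(nπx/d) = (nπ/d)·cos(nπx/d) and d²/dx² sin(nπx/d) = −(nπ/d)²·sin(nπx/d); on 0 ≤ x ≤ d, ∫sin²(nπx/d) dx = d/2 and ∫sin(nπx/d)·cos(nπx/d) dx = 0.
⟨p⟩ = 0.0000 and ⟨p²⟩ = 4.4459.
(Δp)² = 4.4459 − (0.0000)² = 4.4459.

4.45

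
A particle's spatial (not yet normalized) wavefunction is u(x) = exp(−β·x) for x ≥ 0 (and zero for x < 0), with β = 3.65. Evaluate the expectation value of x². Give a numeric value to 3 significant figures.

0.0375

⟨x²⟩ = ∫ x²·|u|² dx / ∫|u|² dx (integrals over the domain).
Every integrand reduces to terms xʲ·e^(−2βx) on [0, ∞); use ∫₀^∞ xʲ·e^(−2βx) dx = j!/(2β)^(j+1).
State is unnormalized: ∫|u|² dx = 0.13699, and ∫u*·x²·u dx = 0.0051412, so ⟨x²⟩ = 0.0051412 / 0.13699.
⟨x²⟩ = 0.037530.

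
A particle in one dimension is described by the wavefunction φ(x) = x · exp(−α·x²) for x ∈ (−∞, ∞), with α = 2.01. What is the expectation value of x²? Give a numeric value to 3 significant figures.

0.373

⟨x²⟩ = ∫ x²·|φ|² dx / ∫|φ|² dx (integrals over the domain).
Expand each integrand as polynomial × e^(−2αx²) and use ∫x^(2j)·e^(−2αx²) dx = (2j−1)!!/(4α)^j · √(π/(2α)), odd powers → 0; here √(π/(2α)) = 0.88402.
State is unnormalized: ∫|φ|² dx = 0.10995, and ∫φ*·x²·φ dx = 0.041027, so ⟨x²⟩ = 0.041027 / 0.10995.
⟨x²⟩ = 0.37313.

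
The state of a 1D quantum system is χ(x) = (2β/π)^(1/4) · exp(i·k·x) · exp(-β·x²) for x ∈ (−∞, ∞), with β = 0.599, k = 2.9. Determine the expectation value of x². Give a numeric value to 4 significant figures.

0.4174

⟨x²⟩ = ∫ x²·|χ|² dx (integrals over the domain).
Gaussian moments: ∫x^(2j)·e^(−2βx²) dx = (2j−1)!!/(4β)^j · √(π/(2β)), odd powers integrate to 0; here √(π/(2β)) = 1.6194.
⟨x²⟩ = 0.41736.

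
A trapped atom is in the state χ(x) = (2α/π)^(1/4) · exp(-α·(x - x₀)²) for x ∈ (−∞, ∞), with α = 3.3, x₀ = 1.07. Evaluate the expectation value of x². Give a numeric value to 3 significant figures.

1.22

⟨x²⟩ = ∫ x²·|χ|² dx (integrals over the domain).
Gaussian moments (u = x − x₀): ∫u^(2j)·e^(−2αu²) du = (2j−1)!!/(4α)^j · √(π/(2α)), odd powers integrate to 0; here √(π/(2α)) = 0.68993.
⟨x²⟩ = 1.2207.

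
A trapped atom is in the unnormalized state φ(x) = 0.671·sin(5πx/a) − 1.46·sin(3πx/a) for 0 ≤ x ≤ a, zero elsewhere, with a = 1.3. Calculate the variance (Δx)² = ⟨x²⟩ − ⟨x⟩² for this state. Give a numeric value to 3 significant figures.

Compute ⟨x⟩ and ⟨x²⟩ separately, then (Δx)² = ⟨x²⟩ − ⟨x⟩².
On 0 ≤ x ≤ a (j ≠ l): ∫sin²(jπx/a) dx = a/2, ∫sin(jπx/a)·sin(lπx/a) dx = 0; diagonal moments ∫x·sin²(jπx/a) dx = a²/4, ∫x²·sin²(jπx/a) dx = a³·(1/6 − 1/(4j²π²)); cross terms ∫x·sin(jπx/a)·sin(lπx/a) dx = 0 for j + l even and −4jla²/(π²(j² − l²)²) for j + l odd, ∫x²·sin(jπx/a)·sin(lπx/a) dx = (−1)^(j+l)·4jla³/(π²(j² − l²)²); higher powers the same way via product-to-sum and parts.
Normalization: ∫|φ|² dx = 1.6782.
⟨x⟩ = 0.65000 and ⟨x²⟩ = 0.49397.
(Δx)² = 0.49397 − (0.65000)² = 0.071470.

0.0715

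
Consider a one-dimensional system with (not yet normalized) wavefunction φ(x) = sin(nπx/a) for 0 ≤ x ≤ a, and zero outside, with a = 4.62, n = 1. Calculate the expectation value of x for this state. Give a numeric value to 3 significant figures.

2.31

⟨x⟩ = ∫ x·|φ|² dx / ∫|φ|² dx (integrals over the domain).
With sin²θ = (1 − cos2θ)/2 on 0 ≤ x ≤ a: ∫sin²(nπx/a) dx = a/2, ∫x·sin²(nπx/a) dx = a²/4, ∫x²·sin²(nπx/a) dx = a³·(1/6 − 1/(4n²π²)); higher powers xᵏ the same way, integrating xᵏ·cos(2nπx/a) by parts.
State is unnormalized: ∫|φ|² dx = 2.3100, and ∫φ*·x·φ dx = 5.3361, so ⟨x⟩ = 5.3361 / 2.3100.
⟨x⟩ = 2.3100.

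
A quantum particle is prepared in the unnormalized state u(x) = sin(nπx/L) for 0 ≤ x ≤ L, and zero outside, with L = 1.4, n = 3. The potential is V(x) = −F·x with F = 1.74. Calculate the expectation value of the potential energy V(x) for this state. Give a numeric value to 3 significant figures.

⟨V⟩ = ∫ V(x)·|u|² dx / ∫|u|² dx.
With sin²θ = (1 − cos2θ)/2 on 0 ≤ x ≤ L: ∫sin²(nπx/L) dx = L/2, ∫x·sin²(nπx/L) dx = L²/4, ∫x²·sin²(nπx/L) dx = L³·(1/6 − 1/(4n²π²)); higher powers xᵏ the same way, integrating xᵏ·cos(2nπx/L) by parts.
State is unnormalized: ∫|u|² dx = 0.70000, and ∫u*·V(x)·u dx = -0.85260, so ⟨V⟩ = -0.85260 / 0.70000.
⟨V⟩ = -1.2180.

-1.22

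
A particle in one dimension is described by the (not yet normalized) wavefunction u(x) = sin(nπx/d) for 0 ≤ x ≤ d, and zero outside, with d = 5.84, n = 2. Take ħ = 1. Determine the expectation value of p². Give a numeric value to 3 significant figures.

p² u = −ħ² d²u/dx²; ⟨p²⟩ = −ħ² ∫ u*·u'' dx / ∫|u|² dx.
d/dx sin(nπx/d) = (nπ/d)·cos(nπx/d) and d²/dx² sin(nπx/d) = −(nπ/d)²·sin(nπx/d); on 0 ≤ x ≤ d, ∫sin²(nπx/d) dx = d/2 and ∫sin(nπx/d)·cos(nπx/d) dx = 0.
State is unnormalized: ∫|u|² dx = 2.9200, and ∫u*·(−ħ² u'') dx = 3.3800, so ⟨p²⟩ = 3.3800 / 2.9200.
⟨p²⟩ = 1.1575.

1.16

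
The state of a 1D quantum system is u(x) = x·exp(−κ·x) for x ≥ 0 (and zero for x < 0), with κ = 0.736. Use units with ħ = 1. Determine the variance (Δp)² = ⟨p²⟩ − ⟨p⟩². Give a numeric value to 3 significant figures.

0.542

Compute ⟨p⟩ and ⟨p²⟩ separately; (Δp)² = ⟨p²⟩ − ⟨p⟩².
Differentiate x·exp(−κ·x) with the product rule; every integrand then reduces to terms xʲ·e^(−2κx) on [0, ∞), with ∫₀^∞ xʲ·e^(−2κx) dx = j!/(2κ)^(j+1).
Normalization: ∫|u|² dx = 0.62706.
⟨p⟩ = 0.0000 and ⟨p²⟩ = 0.54170.
(Δp)² = 0.54170 − (0.0000)² = 0.54170.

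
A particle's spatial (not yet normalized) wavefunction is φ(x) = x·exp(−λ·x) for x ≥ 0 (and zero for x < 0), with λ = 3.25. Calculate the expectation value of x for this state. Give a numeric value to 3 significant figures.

⟨x⟩ = ∫ x·|φ|² dx / ∫|φ|² dx (integrals over the domain).
Every integrand reduces to terms xʲ·e^(−2λx) on [0, ∞); use ∫₀^∞ xʲ·e^(−2λx) dx = j!/(2λ)^(j+1).
State is unnormalized: ∫|φ|² dx = 0.0072827, and ∫φ*·x·φ dx = 0.0033612, so ⟨x⟩ = 0.0033612 / 0.0072827.
⟨x⟩ = 0.46154.

0.462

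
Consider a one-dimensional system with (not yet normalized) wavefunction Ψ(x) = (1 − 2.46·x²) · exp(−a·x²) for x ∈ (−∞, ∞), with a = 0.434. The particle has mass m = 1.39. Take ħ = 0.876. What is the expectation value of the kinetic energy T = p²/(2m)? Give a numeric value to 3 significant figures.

T = −(ħ²/2m) d²/dx², so ⟨T⟩ = −(ħ²/2m) ∫ Ψ*·Ψ'' dx / ∫|Ψ|² dx; with m = 1.39.
Expand each integrand as polynomial × e^(−2ax²) and use ∫x^(2j)·e^(−2ax²) dx = (2j−1)!!/(4a)^j · √(π/(2a)), odd powers → 0; here √(π/(2a)) = 1.9025. Differentiate with the product rule, d/dx e^(−ax²) = −2ax·e^(−ax²).
State is unnormalized: ∫|Ψ|² dx = 7.9713, and ∫Ψ*·(−ħ²/2m · Ψ'') dx = 4.0774, so ⟨T⟩ = 4.0774 / 7.9713.
⟨T⟩ = 0.51151.

0.512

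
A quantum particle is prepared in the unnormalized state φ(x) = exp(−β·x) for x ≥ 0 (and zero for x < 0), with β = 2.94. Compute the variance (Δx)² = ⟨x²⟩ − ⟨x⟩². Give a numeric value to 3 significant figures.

0.0289

Compute ⟨x⟩ and ⟨x²⟩ separately, then (Δx)² = ⟨x²⟩ − ⟨x⟩².
Every integrand reduces to terms xʲ·e^(−2βx) on [0, ∞); use ∫₀^∞ xʲ·e^(−2βx) dx = j!/(2β)^(j+1).
Normalization: ∫|φ|² dx = 0.17007.
⟨x⟩ = 0.17007 and ⟨x²⟩ = 0.057846.
(Δx)² = 0.057846 − (0.17007)² = 0.028923.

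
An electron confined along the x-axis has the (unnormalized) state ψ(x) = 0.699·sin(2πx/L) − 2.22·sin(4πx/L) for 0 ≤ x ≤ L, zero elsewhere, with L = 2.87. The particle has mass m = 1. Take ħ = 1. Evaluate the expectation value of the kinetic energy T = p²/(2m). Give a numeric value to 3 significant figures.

T = −(ħ²/2m) d²/dx², so ⟨T⟩ = −(ħ²/2m) ∫ ψ*·ψ'' dx / ∫|ψ|² dx; with m = 1.
d²/dx² sin(jπx/L) = −(jπ/L)²·sin(jπx/L); on 0 ≤ x ≤ L, ∫sin²(jπx/L) dx = L/2 and ∫sin(jπx/L)·sin(lπx/L) dx = 0 for j ≠ l, so only diagonal terms survive in ∫|ψ|² and ∫ψ·ψ″; ∫ψ·ψ′ dx = [ψ²/2] between the walls = 0.
State is unnormalized: ∫|ψ|² dx = 7.7734, and ∫ψ*·(−ħ²/2m · ψ'') dx = 69.473, so ⟨T⟩ = 69.473 / 7.7734.
⟨T⟩ = 8.9373.

8.94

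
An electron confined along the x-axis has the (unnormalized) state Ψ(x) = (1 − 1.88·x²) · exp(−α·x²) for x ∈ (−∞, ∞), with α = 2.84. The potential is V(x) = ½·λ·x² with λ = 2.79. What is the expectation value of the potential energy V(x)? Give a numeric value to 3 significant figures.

0.0683

⟨V⟩ = ∫ V(x)·|Ψ|² dx / ∫|Ψ|² dx.
Expand each integrand as polynomial × e^(−2αx²) and use ∫x^(2j)·e^(−2αx²) dx = (2j−1)!!/(4α)^j · √(π/(2α)), odd powers → 0; here √(π/(2α)) = 0.74371.
State is unnormalized: ∫|Ψ|² dx = 0.55865, and ∫Ψ*·V(x)·Ψ dx = 0.038162, so ⟨V⟩ = 0.038162 / 0.55865.
⟨V⟩ = 0.068310.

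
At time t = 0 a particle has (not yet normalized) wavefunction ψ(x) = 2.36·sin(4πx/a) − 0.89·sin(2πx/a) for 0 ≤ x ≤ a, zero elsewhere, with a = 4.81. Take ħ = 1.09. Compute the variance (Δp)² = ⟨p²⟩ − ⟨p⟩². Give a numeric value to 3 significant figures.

Compute ⟨p⟩ and ⟨p²⟩ separately; (Δp)² = ⟨p²⟩ − ⟨p⟩².
d²/dx² sin(jπx/a) = −(jπ/a)²·sin(jπx/a); on 0 ≤ x ≤ a, ∫sin²(jπx/a) dx = a/2 and ∫sin(jπx/a)·sin(lπx/a) dx = 0 for j ≠ l, so only diagonal terms survive in ∫|ψ|² and ∫ψ·ψ″; ∫ψ·ψ′ dx = [ψ²/2] between the walls = 0.
Normalization: ∫|ψ|² dx = 15.300.
⟨p⟩ = 0.0000 and ⟨p²⟩ = 7.3520.
(Δp)² = 7.3520 − (0.0000)² = 7.3520.

7.35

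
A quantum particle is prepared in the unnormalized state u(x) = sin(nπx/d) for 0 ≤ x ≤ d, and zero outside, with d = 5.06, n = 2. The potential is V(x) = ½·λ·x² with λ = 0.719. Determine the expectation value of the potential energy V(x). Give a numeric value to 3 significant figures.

2.95

⟨V⟩ = ∫ V(x)·|u|² dx / ∫|u|² dx.
With sin²θ = (1 − cos2θ)/2 on 0 ≤ x ≤ d: ∫sin²(nπx/d) dx = d/2, ∫x·sin²(nπx/d) dx = d²/4, ∫x²·sin²(nπx/d) dx = d³·(1/6 − 1/(4n²π²)); higher powers xᵏ the same way, integrating xᵏ·cos(2nπx/d) by parts.
State is unnormalized: ∫|u|² dx = 2.5300, and ∫u*·V(x)·u dx = 7.4675, so ⟨V⟩ = 7.4675 / 2.5300.
⟨V⟩ = 2.9516.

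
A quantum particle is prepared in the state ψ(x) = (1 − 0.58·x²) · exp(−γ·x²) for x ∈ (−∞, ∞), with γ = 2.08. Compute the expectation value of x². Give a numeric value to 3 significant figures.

⟨x²⟩ = ∫ x²·|ψ|² dx / ∫|ψ|² dx (integrals over the domain).
Expand each integrand as polynomial × e^(−2γx²) and use ∫x^(2j)·e^(−2γx²) dx = (2j−1)!!/(4γ)^j · √(π/(2γ)), odd powers → 0; here √(π/(2γ)) = 0.86902.
State is unnormalized: ∫|ψ|² dx = 0.76053, and ∫ψ*·x²·ψ dx = 0.068375, so ⟨x²⟩ = 0.068375 / 0.76053.
⟨x²⟩ = 0.089905.

0.0899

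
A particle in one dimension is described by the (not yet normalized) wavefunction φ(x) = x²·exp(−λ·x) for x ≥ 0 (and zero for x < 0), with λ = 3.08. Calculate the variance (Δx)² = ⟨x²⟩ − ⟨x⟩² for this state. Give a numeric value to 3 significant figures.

0.132

Compute ⟨x⟩ and ⟨x²⟩ separately, then (Δx)² = ⟨x²⟩ − ⟨x⟩².
Every integrand reduces to terms xʲ·e^(−2λx) on [0, ∞); use ∫₀^∞ xʲ·e^(−2λx) dx = j!/(2λ)^(j+1).
Normalization: ∫|φ|² dx = 0.0027059.
⟨x⟩ = 0.81169 and ⟨x²⟩ = 0.79061.
(Δx)² = 0.79061 − (0.81169)² = 0.13177.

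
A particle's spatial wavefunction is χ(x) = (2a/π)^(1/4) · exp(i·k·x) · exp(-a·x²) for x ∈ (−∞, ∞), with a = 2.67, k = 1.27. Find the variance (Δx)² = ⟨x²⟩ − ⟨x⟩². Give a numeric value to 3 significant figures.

0.0936

Compute ⟨x⟩ and ⟨x²⟩ separately, then (Δx)² = ⟨x²⟩ − ⟨x⟩².
Gaussian moments: ∫x^(2j)·e^(−2ax²) dx = (2j−1)!!/(4a)^j · √(π/(2a)), odd powers integrate to 0; here √(π/(2a)) = 0.76702.
⟨x⟩ = 0.0000 and ⟨x²⟩ = 0.093633.
(Δx)² = 0.093633 − (0.0000)² = 0.093633.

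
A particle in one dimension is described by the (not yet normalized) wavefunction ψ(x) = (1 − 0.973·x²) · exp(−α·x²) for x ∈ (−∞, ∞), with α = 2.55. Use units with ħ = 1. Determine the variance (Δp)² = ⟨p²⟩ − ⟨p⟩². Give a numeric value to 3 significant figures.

Compute ⟨p⟩ and ⟨p²⟩ separately; (Δp)² = ⟨p²⟩ − ⟨p⟩².
Expand each integrand as polynomial × e^(−2αx²) and use ∫x^(2j)·e^(−2αx²) dx = (2j−1)!!/(4α)^j · √(π/(2α)), odd powers → 0; here √(π/(2α)) = 0.78486. Differentiate with the product rule, d/dx e^(−αx²) = −2αx·e^(−αx²).
Normalization: ∫|ψ|² dx = 0.65654.
⟨p⟩ = 0.0000 and ⟨p²⟩ = 3.8241.
(Δp)² = 3.8241 − (0.0000)² = 3.8241.

3.82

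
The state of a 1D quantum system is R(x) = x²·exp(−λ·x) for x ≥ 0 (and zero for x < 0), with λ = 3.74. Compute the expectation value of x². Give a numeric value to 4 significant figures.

0.5362

⟨x²⟩ = ∫ x²·|R|² dx / ∫|R|² dx (integrals over the domain).
Every integrand reduces to terms xʲ·e^(−2λx) on [0, ∞); use ∫₀^∞ xʲ·e^(−2λx) dx = j!/(2λ)^(j+1).
State is unnormalized: ∫|R|² dx = 0.0010250, and ∫R*·x²·R dx = 0.00054957, so ⟨x²⟩ = 0.00054957 / 0.0010250.
⟨x²⟩ = 0.53619.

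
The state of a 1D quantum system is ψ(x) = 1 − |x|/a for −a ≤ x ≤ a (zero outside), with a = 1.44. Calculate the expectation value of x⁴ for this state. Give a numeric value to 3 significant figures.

0.123

⟨x⁴⟩ = ∫ x⁴·|ψ|² dx / ∫|ψ|² dx (integrals over the domain).
ψ is even, so ∫ over [−a, a] = 2∫₀ᵃ with ψ = 1 − x/a there: ∫₀ᵃ (1 − x/a)² dx = a/3, ∫₀ᵃ x²(1 − x/a)² dx = a³/30, ∫₀ᵃ x⁴(1 − x/a)² dx = a⁵/105.
State is unnormalized: ∫|ψ|² dx = 0.96000, and ∫ψ*·x⁴·ψ dx = 0.11794, so ⟨x⁴⟩ = 0.11794 / 0.96000.
⟨x⁴⟩ = 0.12285.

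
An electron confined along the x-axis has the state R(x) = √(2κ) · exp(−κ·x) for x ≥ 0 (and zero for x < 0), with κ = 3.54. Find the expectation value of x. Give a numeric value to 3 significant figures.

⟨x⟩ = ∫ x·|R|² dx (integrals over the domain).
Every integrand reduces to terms xʲ·e^(−2κx) on [0, ∞); use ∫₀^∞ xʲ·e^(−2κx) dx = j!/(2κ)^(j+1).
⟨x⟩ = 0.14124.

0.141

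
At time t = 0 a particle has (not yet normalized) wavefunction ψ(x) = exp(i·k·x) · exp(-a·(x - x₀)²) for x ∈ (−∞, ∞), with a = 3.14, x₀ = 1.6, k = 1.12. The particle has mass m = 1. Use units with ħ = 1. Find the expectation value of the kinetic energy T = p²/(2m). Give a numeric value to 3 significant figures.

2.20

T = −(ħ²/2m) d²/dx², so ⟨T⟩ = −(ħ²/2m) ∫ ψ*·ψ'' dx / ∫|ψ|² dx; with m = 1.
Gaussian moments (u = x − x₀): ∫u^(2j)·e^(−2au²) du = (2j−1)!!/(4a)^j · √(π/(2a)), odd powers integrate to 0; here √(π/(2a)) = 0.70729. Derivatives: ψ′ = (ik − 2au)·ψ, ψ″ = ((ik − 2au)² − 2a)·ψ; the odd-in-u pieces drop out.
State is unnormalized: ∫|ψ|² dx = 0.70729, and ∫ψ*·(−ħ²/2m · ψ'') dx = 1.5540, so ⟨T⟩ = 1.5540 / 0.70729.
⟨T⟩ = 2.1972.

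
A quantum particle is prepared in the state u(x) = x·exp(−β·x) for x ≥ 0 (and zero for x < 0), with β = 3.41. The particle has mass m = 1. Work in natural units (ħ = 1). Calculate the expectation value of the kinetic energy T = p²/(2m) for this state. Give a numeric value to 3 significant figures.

5.81

T = −(ħ²/2m) d²/dx², so ⟨T⟩ = −(ħ²/2m) ∫ u*·u'' dx / ∫|u|² dx; with m = 1.
Differentiate x·exp(−β·x) with the product rule; every integrand then reduces to terms xʲ·e^(−2βx) on [0, ∞), with ∫₀^∞ xʲ·e^(−2βx) dx = j!/(2β)^(j+1).
State is unnormalized: ∫|u|² dx = 0.0063049, and ∫u*·(−ħ²/2m · u'') dx = 0.036657, so ⟨T⟩ = 0.036657 / 0.0063049.
⟨T⟩ = 5.8141.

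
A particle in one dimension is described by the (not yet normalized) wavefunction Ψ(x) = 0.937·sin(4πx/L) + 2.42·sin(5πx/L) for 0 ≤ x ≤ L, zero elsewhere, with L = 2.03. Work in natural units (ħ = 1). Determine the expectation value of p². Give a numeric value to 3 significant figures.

57.1

p² Ψ = −ħ² d²Ψ/dx²; ⟨p²⟩ = −ħ² ∫ Ψ*·Ψ'' dx / ∫|Ψ|² dx.
d²/dx² sin(jπx/L) = −(jπ/L)²·sin(jπx/L); on 0 ≤ x ≤ L, ∫sin²(jπx/L) dx = L/2 and ∫sin(jπx/L)·sin(lπx/L) dx = 0 for j ≠ l, so only diagonal terms survive in ∫|Ψ|² and ∫Ψ·Ψ″; ∫Ψ·Ψ′ dx = [Ψ²/2] between the walls = 0.
State is unnormalized: ∫|Ψ|² dx = 6.8354, and ∫Ψ*·(−ħ² Ψ'') dx = 390.06, so ⟨p²⟩ = 390.06 / 6.8354.
⟨p²⟩ = 57.065.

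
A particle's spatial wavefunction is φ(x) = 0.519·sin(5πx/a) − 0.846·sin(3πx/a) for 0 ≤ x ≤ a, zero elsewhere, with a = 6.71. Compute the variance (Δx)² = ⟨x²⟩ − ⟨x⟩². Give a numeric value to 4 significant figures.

Compute ⟨x⟩ and ⟨x²⟩ separately, then (Δx)² = ⟨x²⟩ − ⟨x⟩².
On 0 ≤ x ≤ a (j ≠ l): ∫sin²(jπx/a) dx = a/2, ∫sin(jπx/a)·sin(lπx/a) dx = 0; diagonal moments ∫x·sin²(jπx/a) dx = a²/4, ∫x²·sin²(jπx/a) dx = a³·(1/6 − 1/(4j²π²)); cross terms ∫x·sin(jπx/a)·sin(lπx/a) dx = 0 for j + l even and −4jla²/(π²(j² − l²)²) for j + l odd, ∫x²·sin(jπx/a)·sin(lπx/a) dx = (−1)^(j+l)·4jla³/(π²(j² − l²)²); higher powers the same way via product-to-sum and parts.
Normalization: ∫|φ|² dx = 3.3049.
⟨x⟩ = 3.3550 and ⟨x²⟩ = 12.893.
(Δx)² = 12.893 − (3.3550)² = 1.6367.

1.637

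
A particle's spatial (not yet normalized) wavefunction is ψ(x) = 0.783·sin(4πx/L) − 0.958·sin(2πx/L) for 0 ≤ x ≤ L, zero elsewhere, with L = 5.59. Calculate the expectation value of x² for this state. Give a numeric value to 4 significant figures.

⟨x²⟩ = ∫ x²·|ψ|² dx / ∫|ψ|² dx (integrals over the domain).
On 0 ≤ x ≤ L (j ≠ l): ∫sin²(jπx/L) dx = L/2, ∫sin(jπx/L)·sin(lπx/L) dx = 0; diagonal moments ∫x·sin²(jπx/L) dx = L²/4, ∫x²·sin²(jπx/L) dx = L³·(1/6 − 1/(4j²π²)); cross terms ∫x·sin(jπx/L)·sin(lπx/L) dx = 0 for j + l even and −4jlL²/(π²(j² − l²)²) for j + l odd, ∫x²·sin(jπx/L)·sin(lπx/L) dx = (−1)^(j+l)·4jlL³/(π²(j² − l²)²); higher powers the same way via product-to-sum and parts.
State is unnormalized: ∫|ψ|² dx = 4.2787, and ∫ψ*·x²·ψ dx = 37.482, so ⟨x²⟩ = 37.482 / 4.2787.
⟨x²⟩ = 8.7601.

8.760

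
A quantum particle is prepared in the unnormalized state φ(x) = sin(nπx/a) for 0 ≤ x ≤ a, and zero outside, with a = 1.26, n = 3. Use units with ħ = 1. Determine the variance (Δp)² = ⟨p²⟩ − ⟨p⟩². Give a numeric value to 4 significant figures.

Compute ⟨p⟩ and ⟨p²⟩ separately; (Δp)² = ⟨p²⟩ − ⟨p⟩².
d/dx sin(nπx/a) = (nπ/a)·cos(nπx/a) and d²/dx² sin(nπx/a) = −(nπ/a)²·sin(nπx/a); on 0 ≤ x ≤ a, ∫sin²(nπx/a) dx = a/2 and ∫sin(nπx/a)·cos(nπx/a) dx = 0.
Normalization: ∫|φ|² dx = 0.63000.
⟨p⟩ = 0.0000 and ⟨p²⟩ = 55.950.
(Δp)² = 55.950 − (0.0000)² = 55.950.

55.95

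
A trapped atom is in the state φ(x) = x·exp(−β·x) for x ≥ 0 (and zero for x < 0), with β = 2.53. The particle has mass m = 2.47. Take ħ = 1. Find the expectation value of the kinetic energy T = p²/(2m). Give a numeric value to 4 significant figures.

T = −(ħ²/2m) d²/dx², so ⟨T⟩ = −(ħ²/2m) ∫ φ*·φ'' dx / ∫|φ|² dx; with m = 2.47.
Differentiate x·exp(−β·x) with the product rule; every integrand then reduces to terms xʲ·e^(−2βx) on [0, ∞), with ∫₀^∞ xʲ·e^(−2βx) dx = j!/(2β)^(j+1).
State is unnormalized: ∫|φ|² dx = 0.015438, and ∫φ*·(−ħ²/2m · φ'') dx = 0.020003, so ⟨T⟩ = 0.020003 / 0.015438.
⟨T⟩ = 1.2957.

1.296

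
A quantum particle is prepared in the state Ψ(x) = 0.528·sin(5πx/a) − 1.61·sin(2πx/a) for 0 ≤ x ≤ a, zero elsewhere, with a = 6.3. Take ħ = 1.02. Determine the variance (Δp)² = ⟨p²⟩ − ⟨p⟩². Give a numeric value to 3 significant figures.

Compute ⟨p⟩ and ⟨p²⟩ separately; (Δp)² = ⟨p²⟩ − ⟨p⟩².
d²/dx² sin(jπx/a) = −(jπ/a)²·sin(jπx/a); on 0 ≤ x ≤ a, ∫sin²(jπx/a) dx = a/2 and ∫sin(jπx/a)·sin(lπx/a) dx = 0 for j ≠ l, so only diagonal terms survive in ∫|Ψ|² and ∫Ψ·Ψ″; ∫Ψ·Ψ′ dx = [Ψ²/2] between the walls = 0.
Normalization: ∫|Ψ|² dx = 9.0433.
⟨p⟩ = 0.0000 and ⟨p²⟩ = 1.5624.
(Δp)² = 1.5624 − (0.0000)² = 1.5624.

1.56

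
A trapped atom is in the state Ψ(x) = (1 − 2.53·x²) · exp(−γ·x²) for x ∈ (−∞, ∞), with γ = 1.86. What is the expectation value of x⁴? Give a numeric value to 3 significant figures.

0.134

⟨x⁴⟩ = ∫ x⁴·|Ψ|² dx / ∫|Ψ|² dx (integrals over the domain).
Expand each integrand as polynomial × e^(−2γx²) and use ∫x^(2j)·e^(−2γx²) dx = (2j−1)!!/(4γ)^j · √(π/(2γ)), odd powers → 0; here √(π/(2γ)) = 0.91897.
State is unnormalized: ∫|Ψ|² dx = 0.61277, and ∫Ψ*·x⁴·Ψ dx = 0.082017, so ⟨x⁴⟩ = 0.082017 / 0.61277.
⟨x⁴⟩ = 0.13385.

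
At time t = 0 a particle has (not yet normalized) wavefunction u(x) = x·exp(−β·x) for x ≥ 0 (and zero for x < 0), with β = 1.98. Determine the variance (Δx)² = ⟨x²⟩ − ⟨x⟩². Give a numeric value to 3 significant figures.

Compute ⟨x⟩ and ⟨x²⟩ separately, then (Δx)² = ⟨x²⟩ − ⟨x⟩².
Every integrand reduces to terms xʲ·e^(−2βx) on [0, ∞); use ∫₀^∞ xʲ·e^(−2βx) dx = j!/(2β)^(j+1).
Normalization: ∫|u|² dx = 0.032207.
⟨x⟩ = 0.75758 and ⟨x²⟩ = 0.76523.
(Δx)² = 0.76523 − (0.75758)² = 0.19131.

0.191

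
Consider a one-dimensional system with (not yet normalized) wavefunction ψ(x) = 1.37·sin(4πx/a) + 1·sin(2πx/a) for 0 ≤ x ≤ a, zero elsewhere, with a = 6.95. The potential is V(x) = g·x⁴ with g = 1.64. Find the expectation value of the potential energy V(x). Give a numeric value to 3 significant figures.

⟨V⟩ = ∫ V(x)·|ψ|² dx / ∫|ψ|² dx.
On 0 ≤ x ≤ a (j ≠ l): ∫sin²(jπx/a) dx = a/2, ∫sin(jπx/a)·sin(lπx/a) dx = 0; diagonal moments ∫x·sin²(jπx/a) dx = a²/4, ∫x²·sin²(jπx/a) dx = a³·(1/6 − 1/(4j²π²)); cross terms ∫x·sin(jπx/a)·sin(lπx/a) dx = 0 for j + l even and −4jla²/(π²(j² − l²)²) for j + l odd, ∫x²·sin(jπx/a)·sin(lπx/a) dx = (−1)^(j+l)·4jla³/(π²(j² − l²)²); higher powers the same way via product-to-sum and parts.
State is unnormalized: ∫|ψ|² dx = 9.9972, and ∫ψ*·V(x)·ψ dx = 9897.1, so ⟨V⟩ = 9897.1 / 9.9972.
⟨V⟩ = 989.99.

990.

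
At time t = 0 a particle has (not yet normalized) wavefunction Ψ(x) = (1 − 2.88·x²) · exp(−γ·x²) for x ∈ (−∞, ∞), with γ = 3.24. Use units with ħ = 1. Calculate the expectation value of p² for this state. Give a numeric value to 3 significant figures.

p² Ψ = −ħ² d²Ψ/dx²; ⟨p²⟩ = −ħ² ∫ Ψ*·Ψ'' dx / ∫|Ψ|² dx.
Expand each integrand as polynomial × e^(−2γx²) and use ∫x^(2j)·e^(−2γx²) dx = (2j−1)!!/(4γ)^j · √(π/(2γ)), odd powers → 0; here √(π/(2γ)) = 0.69629. Differentiate with the product rule, d/dx e^(−γx²) = −2γx·e^(−γx²).
State is unnormalized: ∫|Ψ|² dx = 0.48998, and ∫Ψ*·(−ħ² Ψ'') dx = 4.0385, so ⟨p²⟩ = 4.0385 / 0.48998.
⟨p²⟩ = 8.2421.

8.24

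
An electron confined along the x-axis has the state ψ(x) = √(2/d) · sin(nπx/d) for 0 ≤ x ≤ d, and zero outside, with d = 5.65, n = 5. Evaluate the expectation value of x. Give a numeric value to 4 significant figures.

2.825

⟨x⟩ = ∫ x·|ψ|² dx (integrals over the domain).
With sin²θ = (1 − cos2θ)/2 on 0 ≤ x ≤ d: ∫sin²(nπx/d) dx = d/2, ∫x·sin²(nπx/d) dx = d²/4, ∫x²·sin²(nπx/d) dx = d³·(1/6 − 1/(4n²π²)); higher powers xᵏ the same way, integrating xᵏ·cos(2nπx/d) by parts.
⟨x⟩ = 2.8250.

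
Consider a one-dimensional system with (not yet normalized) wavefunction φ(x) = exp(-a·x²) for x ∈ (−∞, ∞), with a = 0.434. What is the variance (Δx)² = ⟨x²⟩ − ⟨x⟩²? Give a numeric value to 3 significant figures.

Compute ⟨x⟩ and ⟨x²⟩ separately, then (Δx)² = ⟨x²⟩ − ⟨x⟩².
Gaussian moments: ∫x^(2j)·e^(−2ax²) dx = (2j−1)!!/(4a)^j · √(π/(2a)), odd powers integrate to 0; here √(π/(2a)) = 1.9025.
Normalization: ∫|φ|² dx = 1.9025.
⟨x⟩ = 0.0000 and ⟨x²⟩ = 0.57604.
(Δx)² = 0.57604 − (0.0000)² = 0.57604.

0.576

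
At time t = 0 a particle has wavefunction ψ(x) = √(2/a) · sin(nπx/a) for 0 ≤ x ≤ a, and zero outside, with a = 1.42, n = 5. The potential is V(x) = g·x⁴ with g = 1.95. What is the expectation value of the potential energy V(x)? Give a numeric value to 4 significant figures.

1.554

⟨V⟩ = ∫ V(x)·|ψ|² dx.
With sin²θ = (1 − cos2θ)/2 on 0 ≤ x ≤ a: ∫sin²(nπx/a) dx = a/2, ∫x·sin²(nπx/a) dx = a²/4, ∫x²·sin²(nπx/a) dx = a³·(1/6 − 1/(4n²π²)); higher powers xᵏ the same way, integrating xᵏ·cos(2nπx/a) by parts.
⟨V⟩ = 1.5538.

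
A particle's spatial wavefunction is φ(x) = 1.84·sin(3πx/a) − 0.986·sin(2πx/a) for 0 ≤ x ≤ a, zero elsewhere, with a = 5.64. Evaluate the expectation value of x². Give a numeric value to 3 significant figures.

⟨x²⟩ = ∫ x²·|φ|² dx / ∫|φ|² dx (integrals over the domain).
On 0 ≤ x ≤ a (j ≠ l): ∫sin²(jπx/a) dx = a/2, ∫sin(jπx/a)·sin(lπx/a) dx = 0; diagonal moments ∫x·sin²(jπx/a) dx = a²/4, ∫x²·sin²(jπx/a) dx = a³·(1/6 − 1/(4j²π²)); cross terms ∫x·sin(jπx/a)·sin(lπx/a) dx = 0 for j + l even and −4jla²/(π²(j² − l²)²) for j + l odd, ∫x²·sin(jπx/a)·sin(lπx/a) dx = (−1)^(j+l)·4jla³/(π²(j² − l²)²); higher powers the same way via product-to-sum and parts.
State is unnormalized: ∫|φ|² dx = 12.289, and ∫φ*·x²·φ dx = 190.81, so ⟨x²⟩ = 190.81 / 12.289.
⟨x²⟩ = 15.527.

15.5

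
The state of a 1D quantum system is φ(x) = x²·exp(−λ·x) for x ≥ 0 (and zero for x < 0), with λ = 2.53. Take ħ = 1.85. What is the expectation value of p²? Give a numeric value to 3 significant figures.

p² φ = −ħ² d²φ/dx²; ⟨p²⟩ = −ħ² ∫ φ*·φ'' dx / ∫|φ|² dx.
Differentiate x²·exp(−λ·x) with the product rule; every integrand then reduces to terms xʲ·e^(−2λx) on [0, ∞), with ∫₀^∞ xʲ·e^(−2λx) dx = j!/(2λ)^(j+1).
State is unnormalized: ∫|φ|² dx = 0.0072353, and ∫φ*·(−ħ² φ'') dx = 0.052835, so ⟨p²⟩ = 0.052835 / 0.0072353.
⟨p²⟩ = 7.3024.

7.30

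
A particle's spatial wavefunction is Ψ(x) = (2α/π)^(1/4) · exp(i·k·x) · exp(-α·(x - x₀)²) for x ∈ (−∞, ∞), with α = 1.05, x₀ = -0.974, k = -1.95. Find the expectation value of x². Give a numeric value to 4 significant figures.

1.187

⟨x²⟩ = ∫ x²·|Ψ|² dx (integrals over the domain).
Gaussian moments (u = x − x₀): ∫u^(2j)·e^(−2αu²) du = (2j−1)!!/(4α)^j · √(π/(2α)), odd powers integrate to 0; here √(π/(2α)) = 1.2231.
⟨x²⟩ = 1.1868.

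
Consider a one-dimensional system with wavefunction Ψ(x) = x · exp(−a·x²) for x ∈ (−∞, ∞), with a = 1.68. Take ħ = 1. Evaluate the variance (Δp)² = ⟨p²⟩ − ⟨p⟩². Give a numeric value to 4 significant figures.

5.040

Compute ⟨p⟩ and ⟨p²⟩ separately; (Δp)² = ⟨p²⟩ − ⟨p⟩².
Expand each integrand as polynomial × e^(−2ax²) and use ∫x^(2j)·e^(−2ax²) dx = (2j−1)!!/(4a)^j · √(π/(2a)), odd powers → 0; here √(π/(2a)) = 0.96695. Differentiate with the product rule, d/dx e^(−ax²) = −2ax·e^(−ax²).
Normalization: ∫|Ψ|² dx = 0.14389.
⟨p⟩ = 0.0000 and ⟨p²⟩ = 5.0400.
(Δp)² = 5.0400 − (0.0000)² = 5.0400.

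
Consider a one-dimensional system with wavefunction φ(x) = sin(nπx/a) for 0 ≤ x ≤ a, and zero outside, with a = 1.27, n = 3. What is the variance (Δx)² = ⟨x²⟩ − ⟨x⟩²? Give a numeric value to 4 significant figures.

Compute ⟨x⟩ and ⟨x²⟩ separately, then (Δx)² = ⟨x²⟩ − ⟨x⟩².
With sin²θ = (1 − cos2θ)/2 on 0 ≤ x ≤ a: ∫sin²(nπx/a) dx = a/2, ∫x·sin²(nπx/a) dx = a²/4, ∫x²·sin²(nπx/a) dx = a³·(1/6 − 1/(4n²π²)); higher powers xᵏ the same way, integrating xᵏ·cos(2nπx/a) by parts.
Normalization: ∫|φ|² dx = 0.63500.
⟨x⟩ = 0.63500 and ⟨x²⟩ = 0.52855.
(Δx)² = 0.52855 − (0.63500)² = 0.12533.

0.1253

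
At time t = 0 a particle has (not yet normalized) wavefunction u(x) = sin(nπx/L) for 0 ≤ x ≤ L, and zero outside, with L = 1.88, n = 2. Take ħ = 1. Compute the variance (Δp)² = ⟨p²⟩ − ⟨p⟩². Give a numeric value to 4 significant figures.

11.17

Compute ⟨p⟩ and ⟨p²⟩ separately; (Δp)² = ⟨p²⟩ − ⟨p⟩².
d/dx sin(nπx/L) = (nπ/L)·cos(nπx/L) and d²/dx² sin(nπx/L) = −(nπ/L)²·sin(nπx/L); on 0 ≤ x ≤ L, ∫sin²(nπx/L) dx = L/2 and ∫sin(nπx/L)·cos(nπx/L) dx = 0.
Normalization: ∫|u|² dx = 0.94000.
⟨p⟩ = 0.0000 and ⟨p²⟩ = 11.170.
(Δp)² = 11.170 − (0.0000)² = 11.170.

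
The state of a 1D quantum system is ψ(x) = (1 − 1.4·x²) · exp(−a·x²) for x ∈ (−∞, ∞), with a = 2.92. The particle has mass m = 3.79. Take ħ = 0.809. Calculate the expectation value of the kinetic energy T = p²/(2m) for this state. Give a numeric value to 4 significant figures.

0.4206

T = −(ħ²/2m) d²/dx², so ⟨T⟩ = −(ħ²/2m) ∫ ψ*·ψ'' dx / ∫|ψ|² dx; with m = 3.79.
Expand each integrand as polynomial × e^(−2ax²) and use ∫x^(2j)·e^(−2ax²) dx = (2j−1)!!/(4a)^j · √(π/(2a)), odd powers → 0; here √(π/(2a)) = 0.73345. Differentiate with the product rule, d/dx e^(−ax²) = −2ax·e^(−ax²).
State is unnormalized: ∫|ψ|² dx = 0.58923, and ∫ψ*·(−ħ²/2m · ψ'') dx = 0.24784, so ⟨T⟩ = 0.24784 / 0.58923.
⟨T⟩ = 0.42062.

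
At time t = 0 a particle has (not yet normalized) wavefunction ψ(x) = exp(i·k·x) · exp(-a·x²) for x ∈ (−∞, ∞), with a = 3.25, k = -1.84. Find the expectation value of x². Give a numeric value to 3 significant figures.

⟨x²⟩ = ∫ x²·|ψ|² dx / ∫|ψ|² dx (integrals over the domain).
Gaussian moments: ∫x^(2j)·e^(−2ax²) dx = (2j−1)!!/(4a)^j · √(π/(2a)), odd powers integrate to 0; here √(π/(2a)) = 0.69521.
State is unnormalized: ∫|ψ|² dx = 0.69521, and ∫ψ*·x²·ψ dx = 0.053478, so ⟨x²⟩ = 0.053478 / 0.69521.
⟨x²⟩ = 0.076923.

0.0769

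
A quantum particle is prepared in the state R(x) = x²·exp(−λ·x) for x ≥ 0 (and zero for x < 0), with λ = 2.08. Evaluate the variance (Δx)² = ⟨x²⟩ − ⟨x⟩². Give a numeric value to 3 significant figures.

Compute ⟨x⟩ and ⟨x²⟩ separately, then (Δx)² = ⟨x²⟩ − ⟨x⟩².
Every integrand reduces to terms xʲ·e^(−2λx) on [0, ∞); use ∫₀^∞ xʲ·e^(−2λx) dx = j!/(2λ)^(j+1).
Normalization: ∫|R|² dx = 0.019264.
⟨x⟩ = 1.2019 and ⟨x²⟩ = 1.7335.
(Δx)² = 1.7335 − (1.2019)² = 0.28892.

0.289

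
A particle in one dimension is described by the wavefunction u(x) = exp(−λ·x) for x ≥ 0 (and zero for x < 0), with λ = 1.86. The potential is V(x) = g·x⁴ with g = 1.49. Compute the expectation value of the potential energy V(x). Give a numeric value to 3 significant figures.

0.187

⟨V⟩ = ∫ V(x)·|u|² dx / ∫|u|² dx.
Every integrand reduces to terms xʲ·e^(−2λx) on [0, ∞); use ∫₀^∞ xʲ·e^(−2λx) dx = j!/(2λ)^(j+1).
State is unnormalized: ∫|u|² dx = 0.26882, and ∫u*·V(x)·u dx = 0.050198, so ⟨V⟩ = 0.050198 / 0.26882.
⟨V⟩ = 0.18674.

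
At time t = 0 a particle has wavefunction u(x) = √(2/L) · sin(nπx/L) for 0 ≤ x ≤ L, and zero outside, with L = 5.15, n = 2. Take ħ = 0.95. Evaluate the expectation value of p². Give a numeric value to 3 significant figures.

p² u = −ħ² d²u/dx²; ⟨p²⟩ = −ħ² ∫ u*·u'' dx.
d/dx sin(nπx/L) = (nπ/L)·cos(nπx/L) and d²/dx² sin(nπx/L) = −(nπ/L)²·sin(nπx/L); on 0 ≤ x ≤ L, ∫sin²(nπx/L) dx = L/2 and ∫sin(nπx/L)·cos(nπx/L) dx = 0.
⟨p²⟩ = 1.3434.

1.34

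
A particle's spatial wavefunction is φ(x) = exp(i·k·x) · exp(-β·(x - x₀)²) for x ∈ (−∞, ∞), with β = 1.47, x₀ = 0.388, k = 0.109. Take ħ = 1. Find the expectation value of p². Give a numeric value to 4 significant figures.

p² φ = −ħ² d²φ/dx²; ⟨p²⟩ = −ħ² ∫ φ*·φ'' dx / ∫|φ|² dx.
Gaussian moments (u = x − x₀): ∫u^(2j)·e^(−2βu²) du = (2j−1)!!/(4β)^j · √(π/(2β)), odd powers integrate to 0; here √(π/(2β)) = 1.0337. Derivatives: φ′ = (ik − 2βu)·φ, φ″ = ((ik − 2βu)² − 2β)·φ; the odd-in-u pieces drop out.
State is unnormalized: ∫|φ|² dx = 1.0337, and ∫φ*·(−ħ² φ'') dx = 1.5318, so ⟨p²⟩ = 1.5318 / 1.0337.
⟨p²⟩ = 1.4819.

1.482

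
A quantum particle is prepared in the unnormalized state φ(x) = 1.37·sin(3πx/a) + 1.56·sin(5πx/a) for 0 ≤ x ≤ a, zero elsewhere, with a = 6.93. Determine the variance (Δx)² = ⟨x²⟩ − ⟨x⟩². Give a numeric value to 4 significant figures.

6.091

Compute ⟨x⟩ and ⟨x²⟩ separately, then (Δx)² = ⟨x²⟩ − ⟨x⟩².
On 0 ≤ x ≤ a (j ≠ l): ∫sin²(jπx/a) dx = a/2, ∫sin(jπx/a)·sin(lπx/a) dx = 0; diagonal moments ∫x·sin²(jπx/a) dx = a²/4, ∫x²·sin²(jπx/a) dx = a³·(1/6 − 1/(4j²π²)); cross terms ∫x·sin(jπx/a)·sin(lπx/a) dx = 0 for j + l even and −4jla²/(π²(j² − l²)²) for j + l odd, ∫x²·sin(jπx/a)·sin(lπx/a) dx = (−1)^(j+l)·4jla³/(π²(j² − l²)²); higher powers the same way via product-to-sum and parts.
Normalization: ∫|φ|² dx = 14.936.
⟨x⟩ = 3.4650 and ⟨x²⟩ = 18.097.
(Δx)² = 18.097 − (3.4650)² = 6.0912.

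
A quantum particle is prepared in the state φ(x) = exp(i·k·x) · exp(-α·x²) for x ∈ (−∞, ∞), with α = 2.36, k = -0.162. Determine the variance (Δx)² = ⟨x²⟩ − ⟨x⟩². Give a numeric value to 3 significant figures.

Compute ⟨x⟩ and ⟨x²⟩ separately, then (Δx)² = ⟨x²⟩ − ⟨x⟩².
Gaussian moments: ∫x^(2j)·e^(−2αx²) dx = (2j−1)!!/(4α)^j · √(π/(2α)), odd powers integrate to 0; here √(π/(2α)) = 0.81584.
Normalization: ∫|φ|² dx = 0.81584.
⟨x⟩ = 0.0000 and ⟨x²⟩ = 0.10593.
(Δx)² = 0.10593 − (0.0000)² = 0.10593.

0.106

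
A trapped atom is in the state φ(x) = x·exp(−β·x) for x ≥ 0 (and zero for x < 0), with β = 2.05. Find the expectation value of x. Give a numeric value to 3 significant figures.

0.732

⟨x⟩ = ∫ x·|φ|² dx / ∫|φ|² dx (integrals over the domain).
Every integrand reduces to terms xʲ·e^(−2βx) on [0, ∞); use ∫₀^∞ xʲ·e^(−2βx) dx = j!/(2β)^(j+1).
State is unnormalized: ∫|φ|² dx = 0.029019, and ∫φ*·x·φ dx = 0.021233, so ⟨x⟩ = 0.021233 / 0.029019.
⟨x⟩ = 0.73171.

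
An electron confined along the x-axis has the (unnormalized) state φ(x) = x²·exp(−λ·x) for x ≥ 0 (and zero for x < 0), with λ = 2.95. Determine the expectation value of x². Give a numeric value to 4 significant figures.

0.8618

⟨x²⟩ = ∫ x²·|φ|² dx / ∫|φ|² dx (integrals over the domain).
Every integrand reduces to terms xʲ·e^(−2λx) on [0, ∞); use ∫₀^∞ xʲ·e^(−2λx) dx = j!/(2λ)^(j+1).
State is unnormalized: ∫|φ|² dx = 0.0033570, and ∫φ*·x²·φ dx = 0.0028931, so ⟨x²⟩ = 0.0028931 / 0.0033570.
⟨x²⟩ = 0.86182.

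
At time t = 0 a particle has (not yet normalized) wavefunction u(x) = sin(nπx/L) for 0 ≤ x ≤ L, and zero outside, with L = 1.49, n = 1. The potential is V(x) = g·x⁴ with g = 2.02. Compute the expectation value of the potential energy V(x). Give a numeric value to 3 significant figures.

1.14

⟨V⟩ = ∫ V(x)·|u|² dx / ∫|u|² dx.
With sin²θ = (1 − cos2θ)/2 on 0 ≤ x ≤ L: ∫sin²(nπx/L) dx = L/2, ∫x·sin²(nπx/L) dx = L²/4, ∫x²·sin²(nπx/L) dx = L³·(1/6 − 1/(4n²π²)); higher powers xᵏ the same way, integrating xᵏ·cos(2nπx/L) by parts.
State is unnormalized: ∫|u|² dx = 0.74500, and ∫u*·V(x)·u dx = 0.84616, so ⟨V⟩ = 0.84616 / 0.74500.
⟨V⟩ = 1.1358.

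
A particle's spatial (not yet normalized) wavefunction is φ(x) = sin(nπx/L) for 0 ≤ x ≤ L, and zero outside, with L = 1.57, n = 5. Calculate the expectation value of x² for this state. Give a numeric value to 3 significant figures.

0.817

⟨x²⟩ = ∫ x²·|φ|² dx / ∫|φ|² dx (integrals over the domain).
With sin²θ = (1 − cos2θ)/2 on 0 ≤ x ≤ L: ∫sin²(nπx/L) dx = L/2, ∫x·sin²(nπx/L) dx = L²/4, ∫x²·sin²(nπx/L) dx = L³·(1/6 − 1/(4n²π²)); higher powers xᵏ the same way, integrating xᵏ·cos(2nπx/L) by parts.
State is unnormalized: ∫|φ|² dx = 0.78500, and ∫φ*·x²·φ dx = 0.64106, so ⟨x²⟩ = 0.64106 / 0.78500.
⟨x²⟩ = 0.81664.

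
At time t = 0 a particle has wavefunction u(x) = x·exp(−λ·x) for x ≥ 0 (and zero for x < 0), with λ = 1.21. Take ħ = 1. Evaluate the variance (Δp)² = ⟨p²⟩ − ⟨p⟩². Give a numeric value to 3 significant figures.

Compute ⟨p⟩ and ⟨p²⟩ separately; (Δp)² = ⟨p²⟩ − ⟨p⟩².
Differentiate x·exp(−λ·x) with the product rule; every integrand then reduces to terms xʲ·e^(−2λx) on [0, ∞), with ∫₀^∞ xʲ·e^(−2λx) dx = j!/(2λ)^(j+1).
Normalization: ∫|u|² dx = 0.14112.
⟨p⟩ = 0.0000 and ⟨p²⟩ = 1.4641.
(Δp)² = 1.4641 − (0.0000)² = 1.4641.

1.46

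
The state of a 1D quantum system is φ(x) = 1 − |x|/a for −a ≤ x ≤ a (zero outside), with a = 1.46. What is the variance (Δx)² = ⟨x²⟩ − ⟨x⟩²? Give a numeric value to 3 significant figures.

0.213

Compute ⟨x⟩ and ⟨x²⟩ separately, then (Δx)² = ⟨x²⟩ − ⟨x⟩².
φ is even, so ∫ over [−a, a] = 2∫₀ᵃ with φ = 1 − x/a there: ∫₀ᵃ (1 − x/a)² dx = a/3, ∫₀ᵃ x²(1 − x/a)² dx = a³/30, ∫₀ᵃ x⁴(1 − x/a)² dx = a⁵/105.
Normalization: ∫|φ|² dx = 0.97333.
⟨x⟩ = 0.0000 and ⟨x²⟩ = 0.21316.
(Δx)² = 0.21316 − (0.0000)² = 0.21316.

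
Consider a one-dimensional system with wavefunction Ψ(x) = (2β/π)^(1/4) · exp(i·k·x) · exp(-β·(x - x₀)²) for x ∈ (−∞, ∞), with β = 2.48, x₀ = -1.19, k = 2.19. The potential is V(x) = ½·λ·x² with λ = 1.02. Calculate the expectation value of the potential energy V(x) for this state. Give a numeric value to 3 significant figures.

⟨V⟩ = ∫ V(x)·|Ψ|² dx.
Gaussian moments (u = x − x₀): ∫u^(2j)·e^(−2βu²) du = (2j−1)!!/(4β)^j · √(π/(2β)), odd powers integrate to 0; here √(π/(2β)) = 0.79586.
⟨V⟩ = 0.77362.

0.774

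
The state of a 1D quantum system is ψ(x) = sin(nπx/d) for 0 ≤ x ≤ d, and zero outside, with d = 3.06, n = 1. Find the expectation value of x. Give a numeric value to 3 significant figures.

⟨x⟩ = ∫ x·|ψ|² dx / ∫|ψ|² dx (integrals over the domain).
With sin²θ = (1 − cos2θ)/2 on 0 ≤ x ≤ d: ∫sin²(nπx/d) dx = d/2, ∫x·sin²(nπx/d) dx = d²/4, ∫x²·sin²(nπx/d) dx = d³·(1/6 − 1/(4n²π²)); higher powers xᵏ the same way, integrating xᵏ·cos(2nπx/d) by parts.
State is unnormalized: ∫|ψ|² dx = 1.5300, and ∫ψ*·x·ψ dx = 2.3409, so ⟨x⟩ = 2.3409 / 1.5300.
⟨x⟩ = 1.5300.

1.53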